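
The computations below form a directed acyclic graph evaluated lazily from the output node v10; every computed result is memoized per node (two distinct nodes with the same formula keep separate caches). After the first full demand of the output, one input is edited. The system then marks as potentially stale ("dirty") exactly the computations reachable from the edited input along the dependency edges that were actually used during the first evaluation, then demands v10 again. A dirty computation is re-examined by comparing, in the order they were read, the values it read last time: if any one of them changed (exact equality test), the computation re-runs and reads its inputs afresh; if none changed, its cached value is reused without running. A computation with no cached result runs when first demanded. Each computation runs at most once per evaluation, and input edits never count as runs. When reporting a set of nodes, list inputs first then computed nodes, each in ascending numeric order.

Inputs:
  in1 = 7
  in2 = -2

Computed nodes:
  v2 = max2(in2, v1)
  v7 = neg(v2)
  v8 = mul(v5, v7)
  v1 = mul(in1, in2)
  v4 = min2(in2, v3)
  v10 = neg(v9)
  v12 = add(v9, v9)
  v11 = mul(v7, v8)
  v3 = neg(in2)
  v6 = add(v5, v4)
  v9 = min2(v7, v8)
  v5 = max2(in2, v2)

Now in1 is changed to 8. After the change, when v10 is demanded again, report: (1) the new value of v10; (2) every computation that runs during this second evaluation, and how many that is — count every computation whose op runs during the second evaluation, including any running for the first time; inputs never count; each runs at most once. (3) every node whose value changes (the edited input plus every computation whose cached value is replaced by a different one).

Demanding v10 again yields 4.
2 computations run: v1, v2.
The nodes whose values change: in1, v1.
Note the absorption at v2: it re-runs yet its value is the same, leaving the output's value untouched.

First demand of the output computes:
  v1 = mul(7, -2) = -14
  v2 = max2(-2, -14) = -2
  v5 = max2(-2, -2) = -2
  v7 = neg(-2) = 2
  v8 = mul(-2, 2) = -4
  v9 = min2(2, -4) = -4
  v10 = neg(-4) = 4

After the edit, cleaning proceeds:
  v1: a read changed (in1 7->8) — executes, giving -16.
  v2: a read changed (v1 -14->-16) — executes, giving -2 — identical to its old value.
  v5: dirty, but its reads are unchanged (in2 unchanged, v2 unchanged); cached -2 stands.
  v7: dirty, but its reads are unchanged (v2 unchanged); cached 2 stands.
  v8: dirty, but its reads are unchanged (v5 unchanged, v7 unchanged); cached -4 stands.
  v9: dirty, but its reads are unchanged (v7 unchanged, v8 unchanged); cached -4 stands.
  v10: dirty, but its reads are unchanged (v9 unchanged); cached 4 stands.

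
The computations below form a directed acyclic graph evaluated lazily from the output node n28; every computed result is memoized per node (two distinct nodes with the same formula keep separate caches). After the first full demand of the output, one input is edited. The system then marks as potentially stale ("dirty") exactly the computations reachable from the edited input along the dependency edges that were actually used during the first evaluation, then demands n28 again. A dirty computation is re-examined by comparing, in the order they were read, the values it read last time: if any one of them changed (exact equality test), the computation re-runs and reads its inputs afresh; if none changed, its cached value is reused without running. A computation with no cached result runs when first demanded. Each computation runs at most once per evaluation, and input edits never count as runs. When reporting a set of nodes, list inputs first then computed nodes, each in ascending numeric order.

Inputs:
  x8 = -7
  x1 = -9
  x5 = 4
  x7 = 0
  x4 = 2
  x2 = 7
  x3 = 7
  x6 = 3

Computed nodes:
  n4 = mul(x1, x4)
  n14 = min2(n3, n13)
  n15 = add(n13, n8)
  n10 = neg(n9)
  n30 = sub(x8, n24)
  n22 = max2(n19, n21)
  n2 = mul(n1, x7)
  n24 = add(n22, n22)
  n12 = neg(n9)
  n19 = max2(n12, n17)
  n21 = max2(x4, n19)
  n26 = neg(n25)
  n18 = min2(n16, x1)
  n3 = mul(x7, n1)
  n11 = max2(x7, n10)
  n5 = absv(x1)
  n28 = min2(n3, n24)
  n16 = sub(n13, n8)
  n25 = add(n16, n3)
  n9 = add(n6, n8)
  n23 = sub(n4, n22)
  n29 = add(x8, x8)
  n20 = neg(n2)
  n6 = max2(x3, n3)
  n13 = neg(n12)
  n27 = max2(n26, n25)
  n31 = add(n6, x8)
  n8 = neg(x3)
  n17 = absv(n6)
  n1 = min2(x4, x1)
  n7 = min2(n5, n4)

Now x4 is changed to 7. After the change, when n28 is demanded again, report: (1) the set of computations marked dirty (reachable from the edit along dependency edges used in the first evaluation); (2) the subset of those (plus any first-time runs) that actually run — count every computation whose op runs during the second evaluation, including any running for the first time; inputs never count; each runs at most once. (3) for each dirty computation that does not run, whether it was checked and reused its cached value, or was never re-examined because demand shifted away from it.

First demand of the output computes:
  n1 = min2(2, -9) = -9
  n3 = mul(0, -9) = 0
  n6 = max2(7, 0) = 7
  n8 = neg(7) = -7
  n9 = add(7, -7) = 0
  n12 = neg(0) = 0
  n17 = absv(7) = 7
  n19 = max2(0, 7) = 7
  n21 = max2(2, 7) = 7
  n22 = max2(7, 7) = 7
  n24 = add(7, 7) = 14
  n28 = min2(0, 14) = 0

After the edit, cleaning proceeds:
  n1: a read changed (x4 2->7) — executes, giving -9 — identical to its old value.
  n3: dirty, but its reads are unchanged (x7 unchanged, n1 unchanged); cached 0 stands.
  n6: dirty, but its reads are unchanged (x3 unchanged, n3 unchanged); cached 7 stands.
  n9: dirty, but its reads are unchanged (n6 unchanged, n8 unchanged); cached 0 stands.
  n12: dirty, but its reads are unchanged (n9 unchanged); cached 0 stands.
  n17: dirty, but its reads are unchanged (n6 unchanged); cached 7 stands.
  n19: dirty, but its reads are unchanged (n12 unchanged, n17 unchanged); cached 7 stands.
  n21: a read changed (x4 2->7) — executes, giving 7 — identical to its old value.
  n22: dirty, but its reads are unchanged (n19 unchanged, n21 unchanged); cached 7 stands.
  n24: dirty, but its reads are unchanged (n22 unchanged, n22 unchanged); cached 14 stands.
  n28: dirty, but its reads are unchanged (n3 unchanged, n24 unchanged); cached 0 stands.

Note where the cutoff bites: n3 is checked, finds nothing changed, and keeps its cache.

The edit dirties: n1, n3, n6, n9, n12, n17, n19, n21, n22, n24, n28.
2 computations run: n1, n21.
Cache hits after checking: n3, n6, n9, n12, n17, n19, n22, n24, n28.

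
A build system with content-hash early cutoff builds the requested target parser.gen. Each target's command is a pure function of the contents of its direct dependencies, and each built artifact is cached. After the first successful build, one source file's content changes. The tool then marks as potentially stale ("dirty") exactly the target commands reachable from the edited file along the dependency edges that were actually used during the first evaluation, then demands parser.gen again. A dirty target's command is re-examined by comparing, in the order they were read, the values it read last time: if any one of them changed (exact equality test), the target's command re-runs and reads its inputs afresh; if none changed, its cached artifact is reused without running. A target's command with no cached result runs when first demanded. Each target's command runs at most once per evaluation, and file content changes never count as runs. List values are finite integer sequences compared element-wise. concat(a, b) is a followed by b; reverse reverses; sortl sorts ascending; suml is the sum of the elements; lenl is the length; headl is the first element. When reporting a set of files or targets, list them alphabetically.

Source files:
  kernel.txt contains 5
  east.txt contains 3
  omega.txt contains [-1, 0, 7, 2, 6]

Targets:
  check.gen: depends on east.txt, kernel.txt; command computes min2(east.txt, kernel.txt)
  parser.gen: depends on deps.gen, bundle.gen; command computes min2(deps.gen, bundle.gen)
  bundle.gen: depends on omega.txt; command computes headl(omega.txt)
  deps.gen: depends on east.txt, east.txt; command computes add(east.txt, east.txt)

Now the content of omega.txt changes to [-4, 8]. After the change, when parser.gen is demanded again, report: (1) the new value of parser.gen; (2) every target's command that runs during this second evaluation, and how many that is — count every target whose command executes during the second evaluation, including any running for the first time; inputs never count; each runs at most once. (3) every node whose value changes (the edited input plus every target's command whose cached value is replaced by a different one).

New value of parser.gen: -4.
Target commands that run: bundle.gen, parser.gen — 2 in total.
Values that change: bundle.gen, omega.txt, parser.gen.

First evaluation (everything demanded from the output):
  bundle.gen = headl([-1, 0, 7, 2, 6]) = -1
  deps.gen = add(3, 3) = 6
  parser.gen = min2(6, -1) = -1

Propagation after the edit:
  bundle.gen: runs — omega.txt [-1, 0, 7, 2, 6]->[-4, 8]; result -4.
  parser.gen: runs — bundle.gen -1->-4; result -4.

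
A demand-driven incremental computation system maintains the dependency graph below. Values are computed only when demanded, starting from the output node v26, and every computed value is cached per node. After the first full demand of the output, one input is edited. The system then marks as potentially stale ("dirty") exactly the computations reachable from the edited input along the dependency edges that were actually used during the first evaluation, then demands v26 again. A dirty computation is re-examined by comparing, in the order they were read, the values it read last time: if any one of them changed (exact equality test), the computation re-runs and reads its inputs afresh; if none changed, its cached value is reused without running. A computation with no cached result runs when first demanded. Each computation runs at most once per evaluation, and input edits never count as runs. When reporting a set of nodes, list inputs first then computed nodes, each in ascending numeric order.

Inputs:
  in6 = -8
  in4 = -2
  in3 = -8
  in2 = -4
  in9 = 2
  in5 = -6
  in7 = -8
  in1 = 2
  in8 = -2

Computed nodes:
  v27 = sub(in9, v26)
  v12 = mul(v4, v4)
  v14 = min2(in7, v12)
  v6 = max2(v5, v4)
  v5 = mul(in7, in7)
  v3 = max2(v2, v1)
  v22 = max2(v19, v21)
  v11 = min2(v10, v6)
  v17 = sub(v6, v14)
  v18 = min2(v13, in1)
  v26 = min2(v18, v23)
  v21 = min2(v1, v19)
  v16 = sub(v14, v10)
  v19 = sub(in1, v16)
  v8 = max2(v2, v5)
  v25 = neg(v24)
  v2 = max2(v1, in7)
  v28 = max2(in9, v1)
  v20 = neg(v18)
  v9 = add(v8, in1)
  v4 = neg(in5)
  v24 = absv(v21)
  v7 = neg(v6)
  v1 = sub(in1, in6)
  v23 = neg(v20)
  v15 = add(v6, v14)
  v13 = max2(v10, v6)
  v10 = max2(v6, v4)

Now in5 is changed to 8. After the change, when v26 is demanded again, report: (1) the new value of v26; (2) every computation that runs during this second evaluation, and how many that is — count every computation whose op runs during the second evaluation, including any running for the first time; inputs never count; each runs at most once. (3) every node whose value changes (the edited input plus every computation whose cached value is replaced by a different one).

First evaluation (everything demanded from the output):
  v4 = neg(-6) = 6
  v5 = mul(-8, -8) = 64
  v6 = max2(64, 6) = 64
  v10 = max2(64, 6) = 64
  v13 = max2(64, 64) = 64
  v18 = min2(64, 2) = 2
  v20 = neg(2) = -2
  v23 = neg(-2) = 2
  v26 = min2(2, 2) = 2

Propagation after the edit:
  v4: runs — in5 -6->8; result -8.
  v6: runs — v4 6->-8; result 64 (same value as before).
  v10: runs — v4 6->-8; result 64 (same value as before).
  v13: checked — values it read are unchanged (v10 unchanged, v6 unchanged); reused cached 64 without running.
  v18: checked — values it read are unchanged (v13 unchanged, in1 unchanged); reused cached 2 without running.
  v20: checked — values it read are unchanged (v18 unchanged); reused cached -2 without running.
  v23: checked — values it read are unchanged (v20 unchanged); reused cached 2 without running.
  v26: checked — values it read are unchanged (v18 unchanged, v23 unchanged); reused cached 2 without running.

Key observation: the cutoff stops propagation at v13 — its inputs' values are unchanged, so it reuses its cache.

New value of v26: 2.
Computations that run: v4, v6, v10 — 3 in total.
Values that change: in5, v4.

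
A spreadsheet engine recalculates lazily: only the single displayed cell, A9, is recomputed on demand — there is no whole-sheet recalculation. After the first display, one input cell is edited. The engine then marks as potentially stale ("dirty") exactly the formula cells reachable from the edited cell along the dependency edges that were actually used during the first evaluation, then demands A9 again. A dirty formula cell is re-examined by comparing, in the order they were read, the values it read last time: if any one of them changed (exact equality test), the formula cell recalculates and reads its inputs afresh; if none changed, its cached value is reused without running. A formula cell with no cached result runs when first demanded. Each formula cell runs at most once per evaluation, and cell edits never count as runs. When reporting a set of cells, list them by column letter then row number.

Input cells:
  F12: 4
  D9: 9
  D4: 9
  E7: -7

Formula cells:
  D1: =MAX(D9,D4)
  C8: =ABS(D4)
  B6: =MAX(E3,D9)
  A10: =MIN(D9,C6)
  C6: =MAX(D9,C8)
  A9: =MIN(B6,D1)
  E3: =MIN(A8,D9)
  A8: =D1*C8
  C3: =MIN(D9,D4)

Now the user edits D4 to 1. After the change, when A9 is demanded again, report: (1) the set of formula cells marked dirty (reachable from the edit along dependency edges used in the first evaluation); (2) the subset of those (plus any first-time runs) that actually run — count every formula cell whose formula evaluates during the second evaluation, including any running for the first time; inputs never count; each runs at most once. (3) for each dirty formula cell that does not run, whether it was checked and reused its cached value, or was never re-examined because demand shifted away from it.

Marked dirty: A8, A9, B6, C8, D1, E3.
Formula cells that run: A8, C8, D1, E3 — 4 in total.
Checked but reused from cache: A9, B6.
Key observation: the cutoff stops propagation at B6 — its inputs' values are unchanged, so it reuses its cache.

First evaluation (everything demanded from the output):
  C8 = ABS(9) = 9
  D1 = MAX(9, 9) = 9
  A8 = 9 * 9 = 81
  E3 = MIN(81, 9) = 9
  B6 = MAX(9, 9) = 9
  A9 = MIN(9, 9) = 9

Propagation after the edit:
  C8: runs — D4 9->1; result 1.
  D1: runs — D4 9->1; result 9 (same value as before).
  A8: runs — C8 9->1; result 9.
  E3: runs — A8 81->9; result 9 (same value as before).
  B6: checked — values it read are unchanged (E3 unchanged, D9 unchanged); reused cached 9 without running.
  A9: checked — values it read are unchanged (B6 unchanged, D1 unchanged); reused cached 9 without running.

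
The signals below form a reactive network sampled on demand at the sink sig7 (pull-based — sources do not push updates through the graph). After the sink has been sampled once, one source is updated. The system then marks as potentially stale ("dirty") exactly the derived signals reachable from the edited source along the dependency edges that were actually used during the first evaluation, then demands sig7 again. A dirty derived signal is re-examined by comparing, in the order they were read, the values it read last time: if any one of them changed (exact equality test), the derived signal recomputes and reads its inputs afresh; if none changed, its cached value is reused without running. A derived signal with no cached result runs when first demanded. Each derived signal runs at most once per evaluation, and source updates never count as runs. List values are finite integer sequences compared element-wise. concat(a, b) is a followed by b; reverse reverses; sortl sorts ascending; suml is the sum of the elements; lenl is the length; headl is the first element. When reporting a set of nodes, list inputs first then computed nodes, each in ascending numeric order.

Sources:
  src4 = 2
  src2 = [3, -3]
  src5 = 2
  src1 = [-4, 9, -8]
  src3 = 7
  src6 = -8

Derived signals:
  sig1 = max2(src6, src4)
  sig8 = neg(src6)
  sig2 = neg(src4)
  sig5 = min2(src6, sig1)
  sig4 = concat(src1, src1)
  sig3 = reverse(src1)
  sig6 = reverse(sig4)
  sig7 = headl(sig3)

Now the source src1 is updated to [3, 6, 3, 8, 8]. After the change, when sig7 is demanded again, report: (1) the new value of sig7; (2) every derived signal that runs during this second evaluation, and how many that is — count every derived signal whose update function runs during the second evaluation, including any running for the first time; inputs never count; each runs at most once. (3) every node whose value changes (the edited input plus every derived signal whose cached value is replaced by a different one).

sig7 now evaluates to 8.
Run set: sig3, sig7 (2 run).
Changed values: src1, sig3, sig7.

Initial pass — values computed on the first demand:
  sig3 = reverse([-4, 9, -8]) = [-8, 9, -4]
  sig7 = headl([-8, 9, -4]) = -8

Second demand — change propagation:
  sig3: re-runs because src1 [-4, 9, -8]->[3, 6, 3, 8, 8]; new result [8, 8, 3, 6, 3].
  sig7: re-runs because sig3 [-8, 9, -4]->[8, 8, 3, 6, 3]; new result 8.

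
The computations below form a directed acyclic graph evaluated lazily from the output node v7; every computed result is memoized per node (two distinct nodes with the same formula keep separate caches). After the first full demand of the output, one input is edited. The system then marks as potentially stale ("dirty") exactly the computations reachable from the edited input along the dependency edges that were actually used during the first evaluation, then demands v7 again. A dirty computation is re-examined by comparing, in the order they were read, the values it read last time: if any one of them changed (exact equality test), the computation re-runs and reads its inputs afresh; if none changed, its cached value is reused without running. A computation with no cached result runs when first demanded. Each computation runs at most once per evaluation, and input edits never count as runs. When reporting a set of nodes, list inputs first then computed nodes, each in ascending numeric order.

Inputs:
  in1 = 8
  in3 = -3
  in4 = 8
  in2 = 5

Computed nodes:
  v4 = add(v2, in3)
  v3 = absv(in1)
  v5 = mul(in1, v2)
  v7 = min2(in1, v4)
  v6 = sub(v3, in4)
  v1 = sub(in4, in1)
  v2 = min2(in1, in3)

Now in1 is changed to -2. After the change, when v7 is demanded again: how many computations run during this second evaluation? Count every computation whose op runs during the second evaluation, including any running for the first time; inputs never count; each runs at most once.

2 computations run: v2, v7.
Note where the cutoff bites: v4 is checked, finds nothing changed, and keeps its cache.

First demand of the output computes:
  v2 = min2(8, -3) = -3
  v4 = add(-3, -3) = -6
  v7 = min2(8, -6) = -6

After the edit, cleaning proceeds:
  v2: a read changed (in1 8->-2) — executes, giving -3 — identical to its old value.
  v4: dirty, but its reads are unchanged (v2 unchanged, in3 unchanged); cached -6 stands.
  v7: a read changed (in1 8->-2) — executes, giving -6 — identical to its old value.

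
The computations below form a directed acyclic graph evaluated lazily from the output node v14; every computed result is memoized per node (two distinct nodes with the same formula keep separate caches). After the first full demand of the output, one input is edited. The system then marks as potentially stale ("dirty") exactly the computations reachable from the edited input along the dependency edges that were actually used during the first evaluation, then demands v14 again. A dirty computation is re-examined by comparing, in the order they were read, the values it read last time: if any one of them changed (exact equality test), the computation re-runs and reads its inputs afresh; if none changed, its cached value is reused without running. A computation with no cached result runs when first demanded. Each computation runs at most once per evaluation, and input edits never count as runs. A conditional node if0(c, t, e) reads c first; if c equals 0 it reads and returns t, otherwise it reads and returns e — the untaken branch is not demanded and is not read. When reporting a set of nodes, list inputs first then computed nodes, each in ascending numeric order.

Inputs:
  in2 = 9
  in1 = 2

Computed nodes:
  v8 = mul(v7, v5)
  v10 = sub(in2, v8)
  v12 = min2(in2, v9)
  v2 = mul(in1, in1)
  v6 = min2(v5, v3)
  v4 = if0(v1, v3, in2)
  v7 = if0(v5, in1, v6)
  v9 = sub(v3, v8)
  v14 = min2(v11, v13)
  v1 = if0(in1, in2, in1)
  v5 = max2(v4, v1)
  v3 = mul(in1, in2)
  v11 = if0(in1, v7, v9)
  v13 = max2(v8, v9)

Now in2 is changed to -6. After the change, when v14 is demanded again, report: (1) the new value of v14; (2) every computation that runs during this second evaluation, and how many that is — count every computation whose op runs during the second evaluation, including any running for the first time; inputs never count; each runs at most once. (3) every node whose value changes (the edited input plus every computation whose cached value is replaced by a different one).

Demanding v14 again yields 12.
10 computations run: v3, v4, v5, v6, v7, v8, v9, v11, v13, v14.
The nodes whose values change: in2, v3, v4, v5, v6, v7, v8, v9, v11, v13, v14.

First demand of the output computes:
  v1 = if0(in1=2 -> else branch in1) = 2
  v3 = mul(2, 9) = 18
  v4 = if0(v1=2 -> else branch in2) = 9
  v5 = max2(9, 2) = 9
  v6 = min2(9, 18) = 9
  v7 = if0(v5=9 -> else branch v6) = 9
  v8 = mul(9, 9) = 81
  v9 = sub(18, 81) = -63
  v11 = if0(in1=2 -> else branch v9) = -63
  v13 = max2(81, -63) = 81
  v14 = min2(-63, 81) = -63

After the edit, cleaning proceeds:
  v3: a read changed (in2 9->-6) — executes, giving -12.
  v4: a read changed (in2 9->-6) — executes, giving -6.
  v5: a read changed (v4 9->-6) — executes, giving 2.
  v6: a read changed (v5 9->2; v3 18->-12) — executes, giving -12.
  v7: a read changed (v5 9->2; v6 9->-12) — executes, giving -12.
  v8: a read changed (v7 9->-12; v5 9->2) — executes, giving -24.
  v9: a read changed (v3 18->-12; v8 81->-24) — executes, giving 12.
  v11: a read changed (v9 -63->12) — executes, giving 12.
  v13: a read changed (v8 81->-24; v9 -63->12) — executes, giving 12.
  v14: a read changed (v11 -63->12; v13 81->12) — executes, giving 12.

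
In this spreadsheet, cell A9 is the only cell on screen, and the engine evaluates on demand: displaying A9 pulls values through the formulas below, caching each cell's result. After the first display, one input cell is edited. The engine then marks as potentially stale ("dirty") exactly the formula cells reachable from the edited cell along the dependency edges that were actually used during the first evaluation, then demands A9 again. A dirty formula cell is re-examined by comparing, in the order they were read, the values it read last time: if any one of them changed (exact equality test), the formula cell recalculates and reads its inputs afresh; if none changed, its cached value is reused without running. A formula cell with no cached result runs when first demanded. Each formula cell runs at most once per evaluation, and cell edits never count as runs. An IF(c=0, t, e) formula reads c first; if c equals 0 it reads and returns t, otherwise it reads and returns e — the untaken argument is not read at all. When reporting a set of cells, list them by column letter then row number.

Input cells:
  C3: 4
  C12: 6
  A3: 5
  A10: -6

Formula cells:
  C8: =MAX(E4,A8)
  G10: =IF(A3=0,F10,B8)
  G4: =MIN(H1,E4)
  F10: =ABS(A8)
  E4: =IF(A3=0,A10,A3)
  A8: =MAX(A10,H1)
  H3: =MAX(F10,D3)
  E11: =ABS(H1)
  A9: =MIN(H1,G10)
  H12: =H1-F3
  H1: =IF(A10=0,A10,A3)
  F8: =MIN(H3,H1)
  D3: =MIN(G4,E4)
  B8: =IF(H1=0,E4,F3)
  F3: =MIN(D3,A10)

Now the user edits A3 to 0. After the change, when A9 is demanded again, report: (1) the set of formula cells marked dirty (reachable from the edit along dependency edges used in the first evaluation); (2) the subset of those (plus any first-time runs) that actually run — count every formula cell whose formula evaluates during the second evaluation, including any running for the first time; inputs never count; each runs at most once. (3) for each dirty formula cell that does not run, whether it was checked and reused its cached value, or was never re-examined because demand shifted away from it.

Initial pass — values computed on the first demand:
  E4 = IF(A3=0: A3=5 -> else branch A3) = 5
  H1 = IF(A10=0: A10=-6 -> else branch A3) = 5
  G4 = MIN(5, 5) = 5
  D3 = MIN(5, 5) = 5
  F3 = MIN(5, -6) = -6
  B8 = IF(H1=0: H1=5 -> else branch F3) = -6
  G10 = IF(A3=0: A3=5 -> else branch B8) = -6
  A9 = MIN(5, -6) = -6

Second demand — change propagation:
  E4: dirty yet unreached — the second evaluation never asks for it.
  H1: re-runs because A3 5->0; new result 0.
  A8: newly demanded (no cache) — executes and yields 0.
  F10: newly demanded (no cache) — executes and yields 0.
  G4: dirty yet unreached — the second evaluation never asks for it.
  D3: dirty yet unreached — the second evaluation never asks for it.
  F3: dirty yet unreached — the second evaluation never asks for it.
  B8: dirty yet unreached — the second evaluation never asks for it.
  G10: re-runs because A3 5->0; new result 0.
  A9: re-runs because H1 5->0; G10 -6->0; new result 0.

The important point: the flipped condition redirects demand; B8, D3, E4, F3, G4 are left stale, never re-checked.

Dirty set: A9, B8, D3, E4, F3, G4, G10, H1.
Run set: A8, A9, F10, G10, H1 (5 run).
Left stale — demand moved off them: B8, D3, E4, F3, G4.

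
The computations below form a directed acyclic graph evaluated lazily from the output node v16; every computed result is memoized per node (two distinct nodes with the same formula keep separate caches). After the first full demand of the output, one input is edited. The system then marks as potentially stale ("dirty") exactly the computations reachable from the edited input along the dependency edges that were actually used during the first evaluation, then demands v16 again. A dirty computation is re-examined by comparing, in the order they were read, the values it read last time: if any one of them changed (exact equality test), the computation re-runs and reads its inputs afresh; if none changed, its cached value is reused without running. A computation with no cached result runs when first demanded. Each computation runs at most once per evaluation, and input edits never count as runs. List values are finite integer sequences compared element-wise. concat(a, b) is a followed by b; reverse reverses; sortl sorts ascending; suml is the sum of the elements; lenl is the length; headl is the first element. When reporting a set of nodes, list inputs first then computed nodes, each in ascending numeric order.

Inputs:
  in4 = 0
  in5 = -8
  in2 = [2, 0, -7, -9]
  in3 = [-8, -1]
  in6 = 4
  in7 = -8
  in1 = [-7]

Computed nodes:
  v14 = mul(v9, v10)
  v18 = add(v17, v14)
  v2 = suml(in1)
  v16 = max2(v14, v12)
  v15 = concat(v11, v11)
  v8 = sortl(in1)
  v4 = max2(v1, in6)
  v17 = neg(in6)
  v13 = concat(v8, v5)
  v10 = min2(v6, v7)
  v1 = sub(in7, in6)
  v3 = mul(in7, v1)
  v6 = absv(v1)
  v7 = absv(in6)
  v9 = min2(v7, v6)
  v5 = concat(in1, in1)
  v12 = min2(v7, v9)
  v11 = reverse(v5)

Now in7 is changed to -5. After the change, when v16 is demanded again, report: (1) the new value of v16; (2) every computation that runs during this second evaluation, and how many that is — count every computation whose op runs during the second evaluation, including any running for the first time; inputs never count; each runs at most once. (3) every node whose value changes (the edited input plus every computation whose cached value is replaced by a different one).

Demanding v16 again yields 16.
4 computations run: v1, v6, v9, v10.
The nodes whose values change: in7, v1, v6.
Note where the cutoff bites: v12 is checked, finds nothing changed, and keeps its cache.

First demand of the output computes:
  v1 = sub(-8, 4) = -12
  v6 = absv(-12) = 12
  v7 = absv(4) = 4
  v9 = min2(4, 12) = 4
  v10 = min2(12, 4) = 4
  v12 = min2(4, 4) = 4
  v14 = mul(4, 4) = 16
  v16 = max2(16, 4) = 16

After the edit, cleaning proceeds:
  v1: a read changed (in7 -8->-5) — executes, giving -9.
  v6: a read changed (v1 -12->-9) — executes, giving 9.
  v9: a read changed (v6 12->9) — executes, giving 4 — identical to its old value.
  v10: a read changed (v6 12->9) — executes, giving 4 — identical to its old value.
  v12: dirty, but its reads are unchanged (v7 unchanged, v9 unchanged); cached 4 stands.
  v14: dirty, but its reads are unchanged (v9 unchanged, v10 unchanged); cached 16 stands.
  v16: dirty, but its reads are unchanged (v14 unchanged, v12 unchanged); cached 16 stands.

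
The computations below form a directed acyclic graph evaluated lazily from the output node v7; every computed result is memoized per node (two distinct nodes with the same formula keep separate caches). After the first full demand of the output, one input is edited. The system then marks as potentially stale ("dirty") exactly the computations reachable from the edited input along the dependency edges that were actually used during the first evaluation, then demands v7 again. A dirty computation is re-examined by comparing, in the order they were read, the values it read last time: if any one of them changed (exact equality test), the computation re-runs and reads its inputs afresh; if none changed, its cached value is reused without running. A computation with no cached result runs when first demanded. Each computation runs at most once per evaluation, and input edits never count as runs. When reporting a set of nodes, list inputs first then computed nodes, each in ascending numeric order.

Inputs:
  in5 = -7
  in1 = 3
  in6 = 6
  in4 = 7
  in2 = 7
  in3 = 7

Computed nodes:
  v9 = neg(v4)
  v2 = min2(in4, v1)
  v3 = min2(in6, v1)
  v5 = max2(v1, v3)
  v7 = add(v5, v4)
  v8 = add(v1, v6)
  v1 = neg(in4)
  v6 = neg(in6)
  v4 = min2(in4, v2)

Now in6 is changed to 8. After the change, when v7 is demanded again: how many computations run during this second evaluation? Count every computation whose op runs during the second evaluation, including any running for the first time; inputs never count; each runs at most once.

First demand of the output computes:
  v1 = neg(7) = -7
  v2 = min2(7, -7) = -7
  v3 = min2(6, -7) = -7
  v4 = min2(7, -7) = -7
  v5 = max2(-7, -7) = -7
  v7 = add(-7, -7) = -14

After the edit, cleaning proceeds:
  v3: a read changed (in6 6->8) — executes, giving -7 — identical to its old value.
  v5: dirty, but its reads are unchanged (v1 unchanged, v3 unchanged); cached -7 stands.
  v7: dirty, but its reads are unchanged (v5 unchanged, v4 unchanged); cached -14 stands.

Note the absorption at v3: it re-runs yet its value is the same, leaving the output's value untouched.

1 computations run: v3.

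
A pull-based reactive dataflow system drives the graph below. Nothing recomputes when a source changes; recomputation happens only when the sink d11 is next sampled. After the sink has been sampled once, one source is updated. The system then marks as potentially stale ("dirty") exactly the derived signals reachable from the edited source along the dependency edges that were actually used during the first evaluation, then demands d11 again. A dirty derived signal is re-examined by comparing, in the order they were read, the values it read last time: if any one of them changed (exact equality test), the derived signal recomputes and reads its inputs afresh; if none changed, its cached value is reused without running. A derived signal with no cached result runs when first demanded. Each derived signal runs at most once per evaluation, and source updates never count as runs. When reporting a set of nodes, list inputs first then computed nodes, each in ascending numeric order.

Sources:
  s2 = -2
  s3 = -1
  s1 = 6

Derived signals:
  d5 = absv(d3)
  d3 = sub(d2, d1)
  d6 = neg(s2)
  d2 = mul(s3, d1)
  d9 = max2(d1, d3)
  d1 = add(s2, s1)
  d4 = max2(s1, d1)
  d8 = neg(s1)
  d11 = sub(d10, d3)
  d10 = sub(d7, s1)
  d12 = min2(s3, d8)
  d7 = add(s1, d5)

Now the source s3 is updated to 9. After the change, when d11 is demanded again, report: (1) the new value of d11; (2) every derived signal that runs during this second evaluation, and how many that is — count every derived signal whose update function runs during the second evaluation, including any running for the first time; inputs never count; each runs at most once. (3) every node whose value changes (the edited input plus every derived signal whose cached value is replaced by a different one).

First evaluation (everything demanded from the output):
  d1 = add(-2, 6) = 4
  d2 = mul(-1, 4) = -4
  d3 = sub(-4, 4) = -8
  d5 = absv(-8) = 8
  d7 = add(6, 8) = 14
  d10 = sub(14, 6) = 8
  d11 = sub(8, -8) = 16

Propagation after the edit:
  d2: runs — s3 -1->9; result 36.
  d3: runs — d2 -4->36; result 32.
  d5: runs — d3 -8->32; result 32.
  d7: runs — d5 8->32; result 38.
  d10: runs — d7 14->38; result 32.
  d11: runs — d10 8->32; d3 -8->32; result 0.

New value of d11: 0.
Derived signals that run: d2, d3, d5, d7, d10, d11 — 6 in total.
Values that change: s3, d2, d3, d5, d7, d10, d11.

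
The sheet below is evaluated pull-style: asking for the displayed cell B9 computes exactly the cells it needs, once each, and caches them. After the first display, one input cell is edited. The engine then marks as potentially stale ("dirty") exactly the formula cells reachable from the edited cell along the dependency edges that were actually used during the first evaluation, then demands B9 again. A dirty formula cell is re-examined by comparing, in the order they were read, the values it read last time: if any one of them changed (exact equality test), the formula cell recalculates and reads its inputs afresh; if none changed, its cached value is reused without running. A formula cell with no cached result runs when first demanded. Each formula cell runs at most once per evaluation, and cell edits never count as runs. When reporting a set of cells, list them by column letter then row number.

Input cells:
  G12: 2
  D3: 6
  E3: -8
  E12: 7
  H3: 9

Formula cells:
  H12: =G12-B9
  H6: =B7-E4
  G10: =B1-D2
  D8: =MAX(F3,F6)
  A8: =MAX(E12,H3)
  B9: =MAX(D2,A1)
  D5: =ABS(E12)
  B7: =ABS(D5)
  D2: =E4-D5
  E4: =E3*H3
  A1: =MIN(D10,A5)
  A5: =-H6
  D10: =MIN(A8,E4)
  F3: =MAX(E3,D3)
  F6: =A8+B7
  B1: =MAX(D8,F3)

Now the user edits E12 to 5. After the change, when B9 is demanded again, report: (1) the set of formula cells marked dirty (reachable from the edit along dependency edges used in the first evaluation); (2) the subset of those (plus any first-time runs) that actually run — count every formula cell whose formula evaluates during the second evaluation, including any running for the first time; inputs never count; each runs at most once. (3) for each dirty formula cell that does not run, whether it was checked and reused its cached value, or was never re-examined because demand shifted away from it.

The edit dirties: A1, A5, A8, B7, B9, D2, D5, D10, H6.
8 formula cells run: A1, A5, A8, B7, B9, D2, D5, H6.
Cache hits after checking: D10.
Note where the cutoff bites: D10 is checked, finds nothing changed, and keeps its cache.

First demand of the output computes:
  A8 = MAX(7, 9) = 9
  D5 = ABS(7) = 7
  B7 = ABS(7) = 7
  E4 = -8 * 9 = -72
  D2 = -72 - 7 = -79
  D10 = MIN(9, -72) = -72
  H6 = 7 - -72 = 79
  A5 = -(79) = -79
  A1 = MIN(-72, -79) = -79
  B9 = MAX(-79, -79) = -79

After the edit, cleaning proceeds:
  A8: a read changed (E12 7->5) — executes, giving 9 — identical to its old value.
  D5: a read changed (E12 7->5) — executes, giving 5.
  B7: a read changed (D5 7->5) — executes, giving 5.
  D2: a read changed (D5 7->5) — executes, giving -77.
  D10: dirty, but its reads are unchanged (A8 unchanged, E4 unchanged); cached -72 stands.
  H6: a read changed (B7 7->5) — executes, giving 77.
  A5: a read changed (H6 79->77) — executes, giving -77.
  A1: a read changed (A5 -79->-77) — executes, giving -77.
  B9: a read changed (D2 -79->-77; A1 -79->-77) — executes, giving -77.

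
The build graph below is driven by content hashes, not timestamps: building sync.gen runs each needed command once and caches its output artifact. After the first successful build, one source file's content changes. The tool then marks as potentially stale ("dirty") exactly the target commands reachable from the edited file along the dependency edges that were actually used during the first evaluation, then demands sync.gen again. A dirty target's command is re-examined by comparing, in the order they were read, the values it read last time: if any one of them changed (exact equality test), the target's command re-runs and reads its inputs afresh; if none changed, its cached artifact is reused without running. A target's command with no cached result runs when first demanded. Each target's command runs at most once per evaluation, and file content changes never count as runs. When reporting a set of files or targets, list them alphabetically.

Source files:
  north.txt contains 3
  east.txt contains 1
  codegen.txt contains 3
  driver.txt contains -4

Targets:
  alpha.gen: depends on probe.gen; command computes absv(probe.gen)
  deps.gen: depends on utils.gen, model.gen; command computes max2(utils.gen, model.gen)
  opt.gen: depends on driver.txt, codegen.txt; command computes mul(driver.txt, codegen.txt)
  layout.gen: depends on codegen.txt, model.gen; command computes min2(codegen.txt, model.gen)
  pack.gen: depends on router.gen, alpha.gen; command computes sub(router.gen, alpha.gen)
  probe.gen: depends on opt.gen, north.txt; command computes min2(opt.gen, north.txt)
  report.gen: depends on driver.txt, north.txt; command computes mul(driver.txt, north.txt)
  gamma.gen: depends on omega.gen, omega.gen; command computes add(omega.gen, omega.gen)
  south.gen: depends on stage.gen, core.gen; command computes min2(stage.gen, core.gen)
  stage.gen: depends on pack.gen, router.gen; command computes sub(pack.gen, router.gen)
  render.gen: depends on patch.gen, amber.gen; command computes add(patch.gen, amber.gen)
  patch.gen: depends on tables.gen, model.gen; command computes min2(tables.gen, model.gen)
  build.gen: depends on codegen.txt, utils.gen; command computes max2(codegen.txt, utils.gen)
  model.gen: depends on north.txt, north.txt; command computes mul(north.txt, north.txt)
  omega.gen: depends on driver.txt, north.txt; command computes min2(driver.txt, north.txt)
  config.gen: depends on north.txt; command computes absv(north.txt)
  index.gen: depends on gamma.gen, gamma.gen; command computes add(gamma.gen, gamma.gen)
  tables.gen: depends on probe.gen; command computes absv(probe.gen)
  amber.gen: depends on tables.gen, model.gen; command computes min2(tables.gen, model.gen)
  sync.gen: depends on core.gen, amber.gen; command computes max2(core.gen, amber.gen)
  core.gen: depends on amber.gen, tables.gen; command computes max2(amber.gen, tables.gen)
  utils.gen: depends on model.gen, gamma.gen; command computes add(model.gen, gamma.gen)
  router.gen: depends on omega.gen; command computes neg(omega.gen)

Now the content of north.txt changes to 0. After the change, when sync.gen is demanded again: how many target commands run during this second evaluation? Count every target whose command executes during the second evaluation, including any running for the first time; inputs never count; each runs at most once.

Initial pass — values computed on the first demand:
  model.gen = mul(3, 3) = 9
  opt.gen = mul(-4, 3) = -12
  probe.gen = min2(-12, 3) = -12
  tables.gen = absv(-12) = 12
  amber.gen = min2(12, 9) = 9
  core.gen = max2(9, 12) = 12
  sync.gen = max2(12, 9) = 12

Second demand — change propagation:
  model.gen: re-runs because north.txt 3->0; north.txt 3->0; new result 0.
  probe.gen: re-runs because north.txt 3->0; new result -12 (unchanged).
  tables.gen: re-examined; everything it read last time is the same (probe.gen unchanged) — cache 12 kept, no run.
  amber.gen: re-runs because model.gen 9->0; new result 0.
  core.gen: re-runs because amber.gen 9->0; new result 12 (unchanged).
  sync.gen: re-runs because amber.gen 9->0; new result 12 (unchanged).

The important point: at tables.gen every value read last time is unchanged, so the dirty flag clears without a run.

Run set: amber.gen, core.gen, model.gen, probe.gen, sync.gen (5 run).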